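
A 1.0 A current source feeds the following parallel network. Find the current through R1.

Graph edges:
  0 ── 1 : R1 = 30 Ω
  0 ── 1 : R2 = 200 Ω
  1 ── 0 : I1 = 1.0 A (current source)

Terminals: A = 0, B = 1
All resistors sit directly between nodes 0 and 1, so they are in parallel and share one voltage V; the full source current 1 A splits among them.
1/R_par = 1/30 + 1/200 = 0.03833 S  =>  R_par = 26.09 Ω
V = I × R_par = 1 × 26.09 = 26.09 V
I_R1 = V/R1 = 26.09/30 = 0.8696 A

Final answer: 0.8696 A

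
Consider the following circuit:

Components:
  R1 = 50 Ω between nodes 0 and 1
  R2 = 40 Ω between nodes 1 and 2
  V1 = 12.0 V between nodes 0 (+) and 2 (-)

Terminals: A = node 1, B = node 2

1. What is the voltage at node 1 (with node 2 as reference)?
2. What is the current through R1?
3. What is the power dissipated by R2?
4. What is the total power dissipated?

Nodal analysis, taking node 2 as the 0 V reference.
Source V1 fixes V_0 = 12 V.
KCL at each unknown node (sum of currents leaving = 0; resistances in Ω):
  Node 1: (V_1 - 12)/50 + (V_1 - 0)/40 = 0
Collecting terms: 0.045 × V_1 = 0.24  =>  V_1 = 5.333 V
Part 1:
  Read off the nodal solution: V_1 = 5.333 V
Part 2:
  I_R1 = (V_0 - V_1)/R1 = (12 - 5.333)/50 = 0.1333 A
  Magnitude: I_R1 = 0.1333 A
Part 3:
  I_R2 = (V_1 - V_2)/R2 = (5.333 - 0)/40 = 0.1333 A
  P_R2 = I_R2² × R2 = (0.1333)² × 40 = 0.7111 W
Part 4:
  Power in each resistor, P = (ΔV)²/R:
    P_R1 = (12 - 5.333)²/50 = 0.8889 W
    P_R2 = (5.333 - 0)²/40 = 0.7111 W
  P_total = P_R1 + P_R2 = 1.6 W

Final answers:
1. V_1 = 5.333 V
2. I_R1 = 0.1333 A
3. P_R2 = 0.7111 W
4. P_total = 1.6 W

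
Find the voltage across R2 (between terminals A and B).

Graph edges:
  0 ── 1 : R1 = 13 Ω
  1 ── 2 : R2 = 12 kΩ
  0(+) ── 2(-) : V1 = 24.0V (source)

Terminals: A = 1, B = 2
R1 and R2 are in series across V1 (node 0 → node 1 → node 2), and the output A–B is taken across R2, so this is a voltage divider.
Series current: I = V1/(R1 + R2) = 24/(13 + 12000) = 24/12010 = 0.001998 A
V_R2 = I × R2 = V1 × R2/(R1 + R2) = 24 × 12000/12010 = 23.97 V

Final answer: 23.97 V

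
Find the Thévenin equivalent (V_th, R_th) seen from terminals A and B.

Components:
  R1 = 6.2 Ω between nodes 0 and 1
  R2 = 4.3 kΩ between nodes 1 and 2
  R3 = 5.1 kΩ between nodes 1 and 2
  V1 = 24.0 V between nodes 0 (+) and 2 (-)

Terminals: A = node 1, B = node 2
Step 1 — V_th is the open-circuit voltage V_A - V_B (nothing connected across the terminals).
Nodal analysis, taking node 2 as the 0 V reference.
Source V1 fixes V_0 = 24 V.
KCL at each unknown node (sum of currents leaving = 0; resistances in Ω):
  Node 1: (V_1 - 24)/6.2 + (V_1 - 0)/4300 + (V_1 - 0)/5100 = 0
Collecting terms: 0.1617 × V_1 = 3.871  =>  V_1 = 23.94 V
V_th = V_1 - V_2 = 23.94 - 0 = 23.94 V
Step 2 — R_th: zero the source — replace V1 by a short circuit (node 2 merges into node 0) — and find the resistance seen between A (node 1) and B (node 0).
Reduce the network between node 1 (A) and node 0 (B) by series/parallel combination:
  Rp1 = R1 ‖ R2 ‖ R3 (parallel, all between nodes 0 and 1) = 1/(1/6.2 + 1/4300 + 1/5100) = 6.184 Ω
R_th = 6.184 Ω

Final answer: V_th = 23.94 V, R_th = 6.184 Ω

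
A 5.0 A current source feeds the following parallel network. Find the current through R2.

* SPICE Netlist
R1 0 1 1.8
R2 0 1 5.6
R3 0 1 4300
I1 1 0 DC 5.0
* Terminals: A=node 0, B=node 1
All resistors sit directly between nodes 0 and 1, so they are in parallel and share one voltage V; the full source current 5 A splits among them.
1/R_par = 1/1.8 + 1/5.6 + 1/4300 = 0.7344 S  =>  R_par = 1.362 Ω
V = I × R_par = 5 × 1.362 = 6.809 V
I_R2 = V/R2 = 6.809/5.6 = 1.216 A

Final answer: 1.216 A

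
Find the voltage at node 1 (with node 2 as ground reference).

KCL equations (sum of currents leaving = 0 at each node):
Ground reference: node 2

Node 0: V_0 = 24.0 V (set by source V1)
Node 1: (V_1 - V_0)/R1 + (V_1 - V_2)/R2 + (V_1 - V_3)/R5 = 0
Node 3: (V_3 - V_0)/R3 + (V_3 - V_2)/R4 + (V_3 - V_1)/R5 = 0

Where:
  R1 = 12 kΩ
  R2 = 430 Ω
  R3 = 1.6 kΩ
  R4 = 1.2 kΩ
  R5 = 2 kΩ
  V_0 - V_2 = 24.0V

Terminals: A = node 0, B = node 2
Nodal analysis, taking node 2 as the 0 V reference.
Source V1 fixes V_0 = 24 V.
KCL at each unknown node (sum of currents leaving = 0; resistances in Ω):
  Node 1: (V_1 - 24)/12000 + (V_1 - 0)/430 + (V_1 - V_3)/2000 = 0
  Node 3: (V_3 - 24)/1600 + (V_3 - 0)/1200 + (V_3 - V_1)/2000 = 0
Collecting terms (coefficients in siemens):
  0.002909·V_1 - 0.0005·V_3 = 0.002
  0.001958·V_3 - 0.0005·V_1 = 0.015
Determinant D = (0.002909)(0.001958) - (-0.0005)(-0.0005) = 0.000005447
V_1 = [(0.002)(0.001958) - (-0.0005)(0.015)]/D = 2.096 V
V_3 = [(0.002909)(0.015) - (0.002)(-0.0005)]/D = 8.195 V
The requested potential is V_1 = 2.096 V.

Final answer: V_1 = 2.096 V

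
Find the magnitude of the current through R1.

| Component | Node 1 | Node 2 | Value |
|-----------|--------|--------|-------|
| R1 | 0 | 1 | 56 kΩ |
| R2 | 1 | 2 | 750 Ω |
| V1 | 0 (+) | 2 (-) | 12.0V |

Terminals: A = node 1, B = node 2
Nodal analysis, taking node 2 as the 0 V reference.
Source V1 fixes V_0 = 12 V.
KCL at each unknown node (sum of currents leaving = 0; resistances in Ω):
  Node 1: (V_1 - 12)/56000 + (V_1 - 0)/750 = 0
Collecting terms: 0.001351 × V_1 = 0.0002143  =>  V_1 = 0.1586 V
I_R1 = (V_0 - V_1)/R1 = (12 - 0.1586)/56000 = 0.0002115 A
|I_R1| = 0.0002115 A

Final answer: |I_R1| = 0.0002115 A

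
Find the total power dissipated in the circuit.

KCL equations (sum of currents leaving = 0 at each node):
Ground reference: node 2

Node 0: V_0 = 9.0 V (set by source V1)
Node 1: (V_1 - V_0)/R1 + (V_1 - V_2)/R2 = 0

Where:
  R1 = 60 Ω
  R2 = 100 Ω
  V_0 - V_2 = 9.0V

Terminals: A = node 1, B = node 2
Nodal analysis, taking node 2 as the 0 V reference.
Source V1 fixes V_0 = 9 V.
KCL at each unknown node (sum of currents leaving = 0; resistances in Ω):
  Node 1: (V_1 - 9)/60 + (V_1 - 0)/100 = 0
Collecting terms: 0.02667 × V_1 = 0.15  =>  V_1 = 5.625 V
Power in each resistor, P = (ΔV)²/R:
  P_R1 = (9 - 5.625)²/60 = 0.1898 W
  P_R2 = (5.625 - 0)²/100 = 0.3164 W
P_total = P_R1 + P_R2 = 0.5062 W

Final answer: 0.5062 W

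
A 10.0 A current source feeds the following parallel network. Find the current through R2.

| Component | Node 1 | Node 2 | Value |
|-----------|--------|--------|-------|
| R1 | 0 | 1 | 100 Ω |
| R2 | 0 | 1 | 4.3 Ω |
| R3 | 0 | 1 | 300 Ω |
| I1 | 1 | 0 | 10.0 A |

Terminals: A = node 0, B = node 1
All resistors sit directly between nodes 0 and 1, so they are in parallel and share one voltage V; the full source current 10 A splits among them.
1/R_par = 1/100 + 1/4.3 + 1/300 = 0.2459 S  =>  R_par = 4.067 Ω
V = I × R_par = 10 × 4.067 = 40.67 V
I_R2 = V/R2 = 40.67/4.3 = 9.458 A

Final answer: 9.458 A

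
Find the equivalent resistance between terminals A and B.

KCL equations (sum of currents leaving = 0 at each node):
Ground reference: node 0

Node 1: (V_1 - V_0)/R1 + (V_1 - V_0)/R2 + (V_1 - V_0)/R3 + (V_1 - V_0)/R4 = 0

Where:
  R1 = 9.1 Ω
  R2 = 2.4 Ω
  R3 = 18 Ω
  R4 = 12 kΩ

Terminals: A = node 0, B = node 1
Reduce the network between node 0 (A) and node 1 (B) by series/parallel combination:
  Rp1 = R1 ‖ R2 ‖ R3 ‖ R4 (parallel, all between nodes 0 and 1) = 1/(1/9.1 + 1/2.4 + 1/18 + 1/12000) = 1.718 Ω
R_eq = 1.718 Ω

Final answer: 1.718 Ω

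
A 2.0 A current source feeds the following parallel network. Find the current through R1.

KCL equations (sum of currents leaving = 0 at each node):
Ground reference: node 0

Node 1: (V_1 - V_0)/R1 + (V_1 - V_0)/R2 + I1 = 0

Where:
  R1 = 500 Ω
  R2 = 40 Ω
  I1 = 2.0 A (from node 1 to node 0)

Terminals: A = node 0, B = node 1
All resistors sit directly between nodes 0 and 1, so they are in parallel and share one voltage V; the full source current 2 A splits among them.
1/R_par = 1/500 + 1/40 = 0.027 S  =>  R_par = 37.04 Ω
V = I × R_par = 2 × 37.04 = 74.07 V
I_R1 = V/R1 = 74.07/500 = 0.1481 A

Final answer: 0.1481 A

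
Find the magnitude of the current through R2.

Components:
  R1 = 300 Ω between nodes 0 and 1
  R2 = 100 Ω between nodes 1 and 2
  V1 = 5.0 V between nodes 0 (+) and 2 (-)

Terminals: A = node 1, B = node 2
Nodal analysis, taking node 2 as the 0 V reference.
Source V1 fixes V_0 = 5 V.
KCL at each unknown node (sum of currents leaving = 0; resistances in Ω):
  Node 1: (V_1 - 5)/300 + (V_1 - 0)/100 = 0
Collecting terms: 0.01333 × V_1 = 0.01667  =>  V_1 = 1.25 V
I_R2 = (V_1 - V_2)/R2 = (1.25 - 0)/100 = 0.0125 A
|I_R2| = 0.0125 A

Final answer: |I_R2| = 0.0125 A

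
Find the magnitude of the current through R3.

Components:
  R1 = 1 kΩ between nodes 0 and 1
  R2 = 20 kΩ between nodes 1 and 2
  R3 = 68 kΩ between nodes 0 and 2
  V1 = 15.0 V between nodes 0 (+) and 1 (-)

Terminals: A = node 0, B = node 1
Nodal analysis, taking node 1 as the 0 V reference.
Source V1 fixes V_0 = 15 V.
KCL at each unknown node (sum of currents leaving = 0; resistances in Ω):
  Node 2: (V_2 - 0)/20000 + (V_2 - 15)/68000 = 0
Collecting terms: 0.00006471 × V_2 = 0.0002206  =>  V_2 = 3.409 V
I_R3 = (V_0 - V_2)/R3 = (15 - 3.409)/68000 = 0.0001705 A
|I_R3| = 0.0001705 A

Final answer: |I_R3| = 0.0001705 A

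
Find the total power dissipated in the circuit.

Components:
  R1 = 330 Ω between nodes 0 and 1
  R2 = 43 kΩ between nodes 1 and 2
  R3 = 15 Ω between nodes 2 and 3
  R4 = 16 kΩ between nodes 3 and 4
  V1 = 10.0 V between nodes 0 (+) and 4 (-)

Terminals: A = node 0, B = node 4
Nodal analysis, taking node 4 as the 0 V reference.
Source V1 fixes V_0 = 10 V.
KCL at each unknown node (sum of currents leaving = 0; resistances in Ω):
  Node 1: (V_1 - 10)/330 + (V_1 - V_2)/43000 = 0
  Node 2: (V_2 - V_1)/43000 + (V_2 - V_3)/15 = 0
  Node 3: (V_3 - V_2)/15 + (V_3 - 0)/16000 = 0
Collecting terms (coefficients in siemens):
  0.003054·V_1 - 0.00002326·V_2 = 0.0303
  0.06669·V_2 - 0.00002326·V_1 - 0.06667·V_3 = 0
  0.06673·V_3 - 0.06667·V_2 = 0
Solving these 3 simultaneous equations (Gaussian elimination) gives:
  V_1 = 9.944 V, V_2 = 2.699 V, V_3 = 2.696 V
Power in each resistor, P = (ΔV)²/R:
  P_R1 = (10 - 9.944)²/330 = 0.00000937 W
  P_R2 = (9.944 - 2.699)²/43000 = 0.001221 W
  P_R3 = (2.699 - 2.696)²/15 = 0.0000004259 W
  P_R4 = (2.696 - 0)²/16000 = 0.0004543 W
P_total = P_R1 + P_R2 + P_R3 + P_R4 = 0.001685 W

Final answer: 0.001685 W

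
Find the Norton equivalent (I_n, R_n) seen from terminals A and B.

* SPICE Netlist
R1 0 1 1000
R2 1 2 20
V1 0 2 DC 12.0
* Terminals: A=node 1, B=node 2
Find the Thévenin equivalent first; then I_n = V_th/R_th and R_n = R_th.
Step 1 — V_th is the open-circuit voltage V_A - V_B (nothing connected across the terminals).
Nodal analysis, taking node 2 as the 0 V reference.
Source V1 fixes V_0 = 12 V.
KCL at each unknown node (sum of currents leaving = 0; resistances in Ω):
  Node 1: (V_1 - 12)/1000 + (V_1 - 0)/20 = 0
Collecting terms: 0.051 × V_1 = 0.012  =>  V_1 = 0.2353 V
V_th = V_1 - V_2 = 0.2353 - 0 = 0.2353 V
Step 2 — R_th: zero the source — replace V1 by a short circuit (node 2 merges into node 0) — and find the resistance seen between A (node 1) and B (node 0).
Reduce the network between node 1 (A) and node 0 (B) by series/parallel combination:
  Rp1 = R1 ‖ R2 (parallel, both between nodes 0 and 1) = 1/(1/1000 + 1/20) = 19.61 Ω
R_th = 19.61 Ω
I_n = V_th/R_th = 0.2353/19.61 = 0.012 A, and R_n = R_th = 19.61 Ω

Final answer: I_n = 0.012 A, R_n = 19.61 Ω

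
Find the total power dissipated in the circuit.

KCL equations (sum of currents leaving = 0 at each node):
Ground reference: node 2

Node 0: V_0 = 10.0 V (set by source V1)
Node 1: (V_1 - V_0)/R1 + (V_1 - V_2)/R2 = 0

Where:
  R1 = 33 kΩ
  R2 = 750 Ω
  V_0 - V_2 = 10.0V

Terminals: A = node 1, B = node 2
Nodal analysis, taking node 2 as the 0 V reference.
Source V1 fixes V_0 = 10 V.
KCL at each unknown node (sum of currents leaving = 0; resistances in Ω):
  Node 1: (V_1 - 10)/33000 + (V_1 - 0)/750 = 0
Collecting terms: 0.001364 × V_1 = 0.000303  =>  V_1 = 0.2222 V
Power in each resistor, P = (ΔV)²/R:
  P_R1 = (10 - 0.2222)²/33000 = 0.002897 W
  P_R2 = (0.2222 - 0)²/750 = 0.00006584 W
P_total = P_R1 + P_R2 = 0.002963 W

Final answer: 0.002963 W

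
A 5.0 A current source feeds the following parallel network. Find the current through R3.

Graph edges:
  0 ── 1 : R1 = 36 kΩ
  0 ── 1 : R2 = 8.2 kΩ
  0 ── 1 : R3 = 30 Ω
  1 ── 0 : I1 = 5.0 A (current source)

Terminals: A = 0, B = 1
All resistors sit directly between nodes 0 and 1, so they are in parallel and share one voltage V; the full source current 5 A splits among them.
1/R_par = 1/36000 + 1/8200 + 1/30 = 0.03348 S  =>  R_par = 29.87 Ω
V = I × R_par = 5 × 29.87 = 149.3 V
I_R3 = V/R3 = 149.3/30 = 4.978 A

Final answer: 4.978 A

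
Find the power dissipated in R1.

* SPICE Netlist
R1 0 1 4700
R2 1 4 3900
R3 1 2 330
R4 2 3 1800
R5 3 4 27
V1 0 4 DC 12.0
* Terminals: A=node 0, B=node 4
Nodal analysis, taking node 4 as the 0 V reference.
Source V1 fixes V_0 = 12 V.
KCL at each unknown node (sum of currents leaving = 0; resistances in Ω):
  Node 1: (V_1 - 12)/4700 + (V_1 - 0)/3900 + (V_1 - V_2)/330 = 0
  Node 2: (V_2 - V_1)/330 + (V_2 - V_3)/1800 = 0
  Node 3: (V_3 - V_2)/1800 + (V_3 - 0)/27 = 0
Collecting terms (coefficients in siemens):
  0.003499·V_1 - 0.00303·V_2 = 0.002553
  0.003586·V_2 - 0.00303·V_1 - 0.0005556·V_3 = 0
  0.03759·V_3 - 0.0005556·V_2 = 0
Solving these 3 simultaneous equations (Gaussian elimination) gives:
  V_1 = 2.737 V, V_2 = 2.318 V, V_3 = 0.03426 V
I_R1 = (V_0 - V_1)/R1 = (12 - 2.737)/4700 = 0.001971 A
P_R1 = I_R1² × R1 = (0.001971)² × 4700 = 0.01826 W

Final answer: 0.01826 W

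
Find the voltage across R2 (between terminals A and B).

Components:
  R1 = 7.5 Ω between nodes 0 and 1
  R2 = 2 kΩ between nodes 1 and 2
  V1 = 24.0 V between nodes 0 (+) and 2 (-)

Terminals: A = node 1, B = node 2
R1 and R2 are in series across V1 (node 0 → node 1 → node 2), and the output A–B is taken across R2, so this is a voltage divider.
Series current: I = V1/(R1 + R2) = 24/(7.5 + 2000) = 24/2008 = 0.01196 A
V_R2 = I × R2 = V1 × R2/(R1 + R2) = 24 × 2000/2008 = 23.91 V

Final answer: 23.91 V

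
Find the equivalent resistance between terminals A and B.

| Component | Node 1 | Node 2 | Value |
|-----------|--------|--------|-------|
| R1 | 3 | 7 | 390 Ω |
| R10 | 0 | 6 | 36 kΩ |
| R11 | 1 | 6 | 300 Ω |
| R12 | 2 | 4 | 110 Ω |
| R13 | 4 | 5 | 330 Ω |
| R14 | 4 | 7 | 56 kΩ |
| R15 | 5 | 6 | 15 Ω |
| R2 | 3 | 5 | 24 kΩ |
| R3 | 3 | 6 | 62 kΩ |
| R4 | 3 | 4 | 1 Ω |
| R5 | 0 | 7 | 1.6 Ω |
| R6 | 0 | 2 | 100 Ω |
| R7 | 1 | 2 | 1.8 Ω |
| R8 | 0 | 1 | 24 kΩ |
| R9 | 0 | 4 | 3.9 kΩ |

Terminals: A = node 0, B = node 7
The network is not a plain series/parallel combination. Inject a 1 A test current into terminal A (node 0) and return it from terminal B (node 7); then R_eq = V_A / (1 A).
Nodal analysis, taking node 7 as the 0 V reference.
Current source I_test pushes 1 A into node 0 and draws it out of node 7.
KCL at each unknown node (sum of currents leaving = 0; resistances in Ω):
  Node 0: (V_0 - 0)/1.6 + (V_0 - V_2)/100 + (V_0 - V_1)/24000 + (V_0 - V_4)/3900 + (V_0 - V_6)/36000 - 1 = 0
  Node 1: (V_1 - V_0)/24000 + (V_1 - V_2)/1.8 + (V_1 - V_6)/300 = 0
  Node 2: (V_2 - V_0)/100 + (V_2 - V_1)/1.8 + (V_2 - V_4)/110 = 0
  Node 3: (V_3 - 0)/390 + (V_3 - V_5)/24000 + (V_3 - V_6)/62000 + (V_3 - V_4)/1 = 0
  Node 4: (V_4 - V_0)/3900 + (V_4 - V_2)/110 + (V_4 - V_3)/1 + (V_4 - V_5)/330 + (V_4 - 0)/56000 = 0
  Node 5: (V_5 - V_3)/24000 + (V_5 - V_4)/330 + (V_5 - V_6)/15 = 0
  Node 6: (V_6 - V_0)/36000 + (V_6 - V_1)/300 + (V_6 - V_3)/62000 + (V_6 - V_5)/15 = 0
Collecting terms (coefficients in siemens):
  0.6353·V_0 - 0.00004167·V_1 - 0.01·V_2 - 0.0002564·V_4 - 0.00002778·V_6 = 1
  0.5589·V_1 - 0.00004167·V_0 - 0.5556·V_2 - 0.003333·V_6 = 0
  0.5746·V_2 - 0.01·V_0 - 0.5556·V_1 - 0.009091·V_4 = 0
  1.003·V_3 - 1·V_4 - 0.00004167·V_5 - 0.00001613·V_6 = 0
  1.012·V_4 - 0.0002564·V_0 - 0.009091·V_2 - 1·V_3 - 0.00303·V_5 = 0
  0.06974·V_5 - 0.00004167·V_3 - 0.00303·V_4 - 0.06667·V_6 = 0
  0.07004·V_6 - 0.00002778·V_0 - 0.003333·V_1 - 0.00001613·V_3 - 0.06667·V_5 = 0
Solving these 7 simultaneous equations (Gaussian elimination) gives:
  V_0 = 1.596 V, V_1 = 1.331 V, V_2 = 1.332 V, V_3 = 1.08 V
  V_4 = 1.083 V, V_5 = 1.21 V, V_6 = 1.216 V
R_eq = V_0 / 1 A = 1.596 Ω

Final answer: 1.596 Ω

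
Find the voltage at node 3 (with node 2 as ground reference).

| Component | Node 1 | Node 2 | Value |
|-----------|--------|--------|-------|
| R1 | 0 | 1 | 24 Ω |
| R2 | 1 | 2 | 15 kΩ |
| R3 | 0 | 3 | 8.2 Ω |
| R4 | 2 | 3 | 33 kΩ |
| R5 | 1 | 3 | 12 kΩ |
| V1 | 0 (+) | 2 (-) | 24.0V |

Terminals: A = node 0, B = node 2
Nodal analysis, taking node 2 as the 0 V reference.
Source V1 fixes V_0 = 24 V.
KCL at each unknown node (sum of currents leaving = 0; resistances in Ω):
  Node 1: (V_1 - 24)/24 + (V_1 - 0)/15000 + (V_1 - V_3)/12000 = 0
  Node 3: (V_3 - 24)/8.2 + (V_3 - 0)/33000 + (V_3 - V_1)/12000 = 0
Collecting terms (coefficients in siemens):
  0.04182·V_1 - 0.00008333·V_3 = 1
  0.1221·V_3 - 0.00008333·V_1 = 2.927
Determinant D = (0.04182)(0.1221) - (-0.00008333)(-0.00008333) = 0.005104
V_1 = [(1)(0.1221) - (-0.00008333)(2.927)]/D = 23.96 V
V_3 = [(0.04182)(2.927) - (1)(-0.00008333)]/D = 23.99 V
The requested potential is V_3 = 23.99 V.

Final answer: V_3 = 23.99 V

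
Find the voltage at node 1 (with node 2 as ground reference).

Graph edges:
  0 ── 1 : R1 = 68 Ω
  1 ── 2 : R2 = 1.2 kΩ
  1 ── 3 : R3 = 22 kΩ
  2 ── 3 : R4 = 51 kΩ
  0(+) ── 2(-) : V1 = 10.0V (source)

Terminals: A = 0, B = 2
Nodal analysis, taking node 2 as the 0 V reference.
Source V1 fixes V_0 = 10 V.
KCL at each unknown node (sum of currents leaving = 0; resistances in Ω):
  Node 1: (V_1 - 10)/68 + (V_1 - 0)/1200 + (V_1 - V_3)/22000 = 0
  Node 3: (V_3 - V_1)/22000 + (V_3 - 0)/51000 = 0
Collecting terms (coefficients in siemens):
  0.01558·V_1 - 0.00004545·V_3 = 0.1471
  0.00006506·V_3 - 0.00004545·V_1 = 0
Determinant D = (0.01558)(0.00006506) - (-0.00004545)(-0.00004545) = 0.000001012
V_1 = [(0.1471)(0.00006506) - (-0.00004545)(0)]/D = 9.455 V
V_3 = [(0.01558)(0) - (0.1471)(-0.00004545)]/D = 6.606 V
The requested potential is V_1 = 9.455 V.

Final answer: V_1 = 9.455 V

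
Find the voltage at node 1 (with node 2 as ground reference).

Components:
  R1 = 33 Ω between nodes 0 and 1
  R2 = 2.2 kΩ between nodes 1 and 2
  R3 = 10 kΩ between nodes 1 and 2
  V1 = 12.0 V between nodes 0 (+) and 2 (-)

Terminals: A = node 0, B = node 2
Nodal analysis, taking node 2 as the 0 V reference.
Source V1 fixes V_0 = 12 V.
KCL at each unknown node (sum of currents leaving = 0; resistances in Ω):
  Node 1: (V_1 - 12)/33 + (V_1 - 0)/2200 + (V_1 - 0)/10000 = 0
Collecting terms: 0.03086 × V_1 = 0.3636  =>  V_1 = 11.78 V
The requested potential is V_1 = 11.78 V.

Final answer: V_1 = 11.78 V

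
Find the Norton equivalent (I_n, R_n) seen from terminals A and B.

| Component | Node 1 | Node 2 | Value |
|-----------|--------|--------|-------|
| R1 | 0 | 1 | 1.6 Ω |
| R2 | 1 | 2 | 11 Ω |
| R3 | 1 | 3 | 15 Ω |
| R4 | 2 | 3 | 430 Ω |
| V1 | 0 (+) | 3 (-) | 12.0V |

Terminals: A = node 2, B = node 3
Find the Thévenin equivalent first; then I_n = V_th/R_th and R_n = R_th.
Step 1 — V_th is the open-circuit voltage V_A - V_B (nothing connected across the terminals).
Nodal analysis, taking node 3 as the 0 V reference.
Source V1 fixes V_0 = 12 V.
KCL at each unknown node (sum of currents leaving = 0; resistances in Ω):
  Node 1: (V_1 - 12)/1.6 + (V_1 - V_2)/11 + (V_1 - 0)/15 = 0
  Node 2: (V_2 - V_1)/11 + (V_2 - 0)/430 = 0
Collecting terms (coefficients in siemens):
  0.7826·V_1 - 0.09091·V_2 = 7.5
  0.09323·V_2 - 0.09091·V_1 = 0
Determinant D = (0.7826)(0.09323) - (-0.09091)(-0.09091) = 0.0647
V_1 = [(7.5)(0.09323) - (-0.09091)(0)]/D = 10.81 V
V_2 = [(0.7826)(0) - (7.5)(-0.09091)]/D = 10.54 V
V_th = V_2 - V_3 = 10.54 - 0 = 10.54 V
Step 2 — R_th: zero the source — replace V1 by a short circuit (node 3 merges into node 0) — and find the resistance seen between A (node 2) and B (node 0).
Reduce the network between node 2 (A) and node 0 (B) by series/parallel combination:
  Rp1 = R1 ‖ R3 (parallel, both between nodes 0 and 1) = 1/(1/1.6 + 1/15) = 1.446 Ω
  Rs1 = R2 + Rp1 (series, joined only at node 1) = 11 + 1.446 = 12.45 Ω
  Rp2 = R4 ‖ Rs1 (parallel, both between nodes 0 and 2) = 1/(1/430 + 1/12.45) = 12.1 Ω
R_th = 12.1 Ω
I_n = V_th/R_th = 10.54/12.1 = 0.8712 A, and R_n = R_th = 12.1 Ω

Final answer: I_n = 0.8712 A, R_n = 12.1 Ω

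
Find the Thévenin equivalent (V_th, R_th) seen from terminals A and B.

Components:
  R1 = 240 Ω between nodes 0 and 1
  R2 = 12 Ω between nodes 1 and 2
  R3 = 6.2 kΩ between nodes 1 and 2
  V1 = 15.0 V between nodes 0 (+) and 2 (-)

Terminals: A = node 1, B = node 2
Step 1 — V_th is the open-circuit voltage V_A - V_B (nothing connected across the terminals).
Nodal analysis, taking node 2 as the 0 V reference.
Source V1 fixes V_0 = 15 V.
KCL at each unknown node (sum of currents leaving = 0; resistances in Ω):
  Node 1: (V_1 - 15)/240 + (V_1 - 0)/12 + (V_1 - 0)/6200 = 0
Collecting terms: 0.08766 × V_1 = 0.0625  =>  V_1 = 0.713 V
V_th = V_1 - V_2 = 0.713 - 0 = 0.713 V
Step 2 — R_th: zero the source — replace V1 by a short circuit (node 2 merges into node 0) — and find the resistance seen between A (node 1) and B (node 0).
Reduce the network between node 1 (A) and node 0 (B) by series/parallel combination:
  Rp1 = R1 ‖ R2 ‖ R3 (parallel, all between nodes 0 and 1) = 1/(1/240 + 1/12 + 1/6200) = 11.41 Ω
R_th = 11.41 Ω

Final answer: V_th = 0.713 V, R_th = 11.41 Ω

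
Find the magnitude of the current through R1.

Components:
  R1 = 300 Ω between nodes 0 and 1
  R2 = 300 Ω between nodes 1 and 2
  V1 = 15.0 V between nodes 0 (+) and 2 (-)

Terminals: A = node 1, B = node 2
Nodal analysis, taking node 2 as the 0 V reference.
Source V1 fixes V_0 = 15 V.
KCL at each unknown node (sum of currents leaving = 0; resistances in Ω):
  Node 1: (V_1 - 15)/300 + (V_1 - 0)/300 = 0
Collecting terms: 0.006667 × V_1 = 0.05  =>  V_1 = 7.5 V
I_R1 = (V_0 - V_1)/R1 = (15 - 7.5)/300 = 0.025 A
|I_R1| = 0.025 A

Final answer: |I_R1| = 0.025 A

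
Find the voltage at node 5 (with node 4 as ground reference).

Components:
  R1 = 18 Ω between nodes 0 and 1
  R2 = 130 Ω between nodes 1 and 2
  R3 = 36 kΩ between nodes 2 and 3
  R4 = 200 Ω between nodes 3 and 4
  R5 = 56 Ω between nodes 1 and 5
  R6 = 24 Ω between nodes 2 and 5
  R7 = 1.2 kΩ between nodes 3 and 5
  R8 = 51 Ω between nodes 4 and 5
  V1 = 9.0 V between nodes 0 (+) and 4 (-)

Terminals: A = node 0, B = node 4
Nodal analysis, taking node 4 as the 0 V reference.
Source V1 fixes V_0 = 9 V.
KCL at each unknown node (sum of currents leaving = 0; resistances in Ω):
  Node 1: (V_1 - 9)/18 + (V_1 - V_2)/130 + (V_1 - V_5)/56 = 0
  Node 2: (V_2 - V_1)/130 + (V_2 - V_3)/36000 + (V_2 - V_5)/24 = 0
  Node 3: (V_3 - V_2)/36000 + (V_3 - 0)/200 + (V_3 - V_5)/1200 = 0
  Node 5: (V_5 - V_1)/56 + (V_5 - V_2)/24 + (V_5 - V_3)/1200 + (V_5 - 0)/51 = 0
Collecting terms (coefficients in siemens):
  0.08111·V_1 - 0.007692·V_2 - 0.01786·V_5 = 0.5
  0.04939·V_2 - 0.007692·V_1 - 0.00002778·V_3 - 0.04167·V_5 = 0
  0.005861·V_3 - 0.00002778·V_2 - 0.0008333·V_5 = 0
  0.07996·V_5 - 0.01786·V_1 - 0.04167·V_2 - 0.0008333·V_3 = 0
Solving these 4 simultaneous equations (Gaussian elimination) gives:
  V_1 = 7.503 V, V_2 = 4.618 V, V_3 = 0.6031 V, V_5 = 4.088 V
The requested potential is V_5 = 4.088 V.

Final answer: V_5 = 4.088 V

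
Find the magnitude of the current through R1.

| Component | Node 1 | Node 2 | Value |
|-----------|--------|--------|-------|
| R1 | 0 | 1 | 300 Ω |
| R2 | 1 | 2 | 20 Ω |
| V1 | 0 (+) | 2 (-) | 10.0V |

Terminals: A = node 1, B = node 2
Nodal analysis, taking node 2 as the 0 V reference.
Source V1 fixes V_0 = 10 V.
KCL at each unknown node (sum of currents leaving = 0; resistances in Ω):
  Node 1: (V_1 - 10)/300 + (V_1 - 0)/20 = 0
Collecting terms: 0.05333 × V_1 = 0.03333  =>  V_1 = 0.625 V
I_R1 = (V_0 - V_1)/R1 = (10 - 0.625)/300 = 0.03125 A
|I_R1| = 0.03125 A

Final answer: |I_R1| = 0.03125 A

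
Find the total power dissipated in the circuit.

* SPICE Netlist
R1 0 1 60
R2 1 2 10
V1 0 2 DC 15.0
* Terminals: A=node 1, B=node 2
Nodal analysis, taking node 2 as the 0 V reference.
Source V1 fixes V_0 = 15 V.
KCL at each unknown node (sum of currents leaving = 0; resistances in Ω):
  Node 1: (V_1 - 15)/60 + (V_1 - 0)/10 = 0
Collecting terms: 0.1167 × V_1 = 0.25  =>  V_1 = 2.143 V
Power in each resistor, P = (ΔV)²/R:
  P_R1 = (15 - 2.143)²/60 = 2.755 W
  P_R2 = (2.143 - 0)²/10 = 0.4592 W
P_total = P_R1 + P_R2 = 3.214 W

Final answer: 3.214 W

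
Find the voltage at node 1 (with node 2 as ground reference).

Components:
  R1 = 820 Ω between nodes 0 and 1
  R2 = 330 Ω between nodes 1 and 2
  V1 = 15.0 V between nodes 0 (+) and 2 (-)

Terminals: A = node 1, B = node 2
Nodal analysis, taking node 2 as the 0 V reference.
Source V1 fixes V_0 = 15 V.
KCL at each unknown node (sum of currents leaving = 0; resistances in Ω):
  Node 1: (V_1 - 15)/820 + (V_1 - 0)/330 = 0
Collecting terms: 0.00425 × V_1 = 0.01829  =>  V_1 = 4.304 V
The requested potential is V_1 = 4.304 V.

Final answer: V_1 = 4.304 V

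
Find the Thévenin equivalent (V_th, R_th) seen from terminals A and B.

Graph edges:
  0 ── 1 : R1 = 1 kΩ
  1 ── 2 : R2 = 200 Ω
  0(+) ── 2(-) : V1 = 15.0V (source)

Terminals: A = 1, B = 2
Step 1 — V_th is the open-circuit voltage V_A - V_B (nothing connected across the terminals).
Nodal analysis, taking node 2 as the 0 V reference.
Source V1 fixes V_0 = 15 V.
KCL at each unknown node (sum of currents leaving = 0; resistances in Ω):
  Node 1: (V_1 - 15)/1000 + (V_1 - 0)/200 = 0
Collecting terms: 0.006 × V_1 = 0.015  =>  V_1 = 2.5 V
V_th = V_1 - V_2 = 2.5 - 0 = 2.5 V
Step 2 — R_th: zero the source — replace V1 by a short circuit (node 2 merges into node 0) — and find the resistance seen between A (node 1) and B (node 0).
Reduce the network between node 1 (A) and node 0 (B) by series/parallel combination:
  Rp1 = R1 ‖ R2 (parallel, both between nodes 0 and 1) = 1/(1/1000 + 1/200) = 166.7 Ω
R_th = 166.7 Ω

Final answer: V_th = 2.5 V, R_th = 166.7 Ω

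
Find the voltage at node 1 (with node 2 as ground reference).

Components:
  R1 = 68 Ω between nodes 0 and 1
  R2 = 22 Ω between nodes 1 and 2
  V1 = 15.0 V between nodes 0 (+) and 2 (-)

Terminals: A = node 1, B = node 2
Nodal analysis, taking node 2 as the 0 V reference.
Source V1 fixes V_0 = 15 V.
KCL at each unknown node (sum of currents leaving = 0; resistances in Ω):
  Node 1: (V_1 - 15)/68 + (V_1 - 0)/22 = 0
Collecting terms: 0.06016 × V_1 = 0.2206  =>  V_1 = 3.667 V
The requested potential is V_1 = 3.667 V.

Final answer: V_1 = 3.667 V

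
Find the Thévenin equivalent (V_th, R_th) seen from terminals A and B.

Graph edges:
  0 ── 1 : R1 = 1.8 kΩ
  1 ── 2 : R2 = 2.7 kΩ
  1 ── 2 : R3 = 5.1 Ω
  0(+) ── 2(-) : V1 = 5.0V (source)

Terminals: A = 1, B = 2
Step 1 — V_th is the open-circuit voltage V_A - V_B (nothing connected across the terminals).
Nodal analysis, taking node 2 as the 0 V reference.
Source V1 fixes V_0 = 5 V.
KCL at each unknown node (sum of currents leaving = 0; resistances in Ω):
  Node 1: (V_1 - 5)/1800 + (V_1 - 0)/2700 + (V_1 - 0)/5.1 = 0
Collecting terms: 0.197 × V_1 = 0.002778  =>  V_1 = 0.0141 V
V_th = V_1 - V_2 = 0.0141 - 0 = 0.0141 V
Step 2 — R_th: zero the source — replace V1 by a short circuit (node 2 merges into node 0) — and find the resistance seen between A (node 1) and B (node 0).
Reduce the network between node 1 (A) and node 0 (B) by series/parallel combination:
  Rp1 = R1 ‖ R2 ‖ R3 (parallel, all between nodes 0 and 1) = 1/(1/1800 + 1/2700 + 1/5.1) = 5.076 Ω
R_th = 5.076 Ω

Final answer: V_th = 0.0141 V, R_th = 5.076 Ω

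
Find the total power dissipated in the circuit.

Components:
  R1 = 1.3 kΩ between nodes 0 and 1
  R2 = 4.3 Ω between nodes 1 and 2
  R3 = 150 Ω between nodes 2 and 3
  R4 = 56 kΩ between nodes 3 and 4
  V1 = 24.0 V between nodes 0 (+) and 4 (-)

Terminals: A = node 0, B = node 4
Nodal analysis, taking node 4 as the 0 V reference.
Source V1 fixes V_0 = 24 V.
KCL at each unknown node (sum of currents leaving = 0; resistances in Ω):
  Node 1: (V_1 - 24)/1300 + (V_1 - V_2)/4.3 = 0
  Node 2: (V_2 - V_1)/4.3 + (V_2 - V_3)/150 = 0
  Node 3: (V_3 - V_2)/150 + (V_3 - 0)/56000 = 0
Collecting terms (coefficients in siemens):
  0.2333·V_1 - 0.2326·V_2 = 0.01846
  0.2392·V_2 - 0.2326·V_1 - 0.006667·V_3 = 0
  0.006685·V_3 - 0.006667·V_2 = 0
Solving these 3 simultaneous equations (Gaussian elimination) gives:
  V_1 = 23.46 V, V_2 = 23.46 V, V_3 = 23.39 V
Power in each resistor, P = (ΔV)²/R:
  P_R1 = (24 - 23.46)²/1300 = 0.0002268 W
  P_R2 = (23.46 - 23.46)²/4.3 = 0.0000007503 W
  P_R3 = (23.46 - 23.39)²/150 = 0.00002617 W
  P_R4 = (23.39 - 0)²/56000 = 0.009772 W
P_total = P_R1 + P_R2 + P_R3 + P_R4 = 0.01003 W

Final answer: 0.01003 W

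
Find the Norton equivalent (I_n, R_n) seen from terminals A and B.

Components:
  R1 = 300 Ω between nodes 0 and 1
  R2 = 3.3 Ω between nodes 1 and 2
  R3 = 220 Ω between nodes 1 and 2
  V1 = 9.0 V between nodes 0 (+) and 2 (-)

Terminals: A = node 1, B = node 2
Find the Thévenin equivalent first; then I_n = V_th/R_th and R_n = R_th.
Step 1 — V_th is the open-circuit voltage V_A - V_B (nothing connected across the terminals).
Nodal analysis, taking node 2 as the 0 V reference.
Source V1 fixes V_0 = 9 V.
KCL at each unknown node (sum of currents leaving = 0; resistances in Ω):
  Node 1: (V_1 - 9)/300 + (V_1 - 0)/3.3 + (V_1 - 0)/220 = 0
Collecting terms: 0.3109 × V_1 = 0.03  =>  V_1 = 0.09649 V
V_th = V_1 - V_2 = 0.09649 - 0 = 0.09649 V
Step 2 — R_th: zero the source — replace V1 by a short circuit (node 2 merges into node 0) — and find the resistance seen between A (node 1) and B (node 0).
Reduce the network between node 1 (A) and node 0 (B) by series/parallel combination:
  Rp1 = R1 ‖ R2 ‖ R3 (parallel, all between nodes 0 and 1) = 1/(1/300 + 1/3.3 + 1/220) = 3.216 Ω
R_th = 3.216 Ω
I_n = V_th/R_th = 0.09649/3.216 = 0.03 A, and R_n = R_th = 3.216 Ω

Final answer: I_n = 0.03 A, R_n = 3.216 Ω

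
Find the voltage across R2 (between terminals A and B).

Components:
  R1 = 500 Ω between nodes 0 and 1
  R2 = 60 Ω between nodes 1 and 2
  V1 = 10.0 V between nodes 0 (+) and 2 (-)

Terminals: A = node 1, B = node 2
R1 and R2 are in series across V1 (node 0 → node 1 → node 2), and the output A–B is taken across R2, so this is a voltage divider.
Series current: I = V1/(R1 + R2) = 10/(500 + 60) = 10/560 = 0.01786 A
V_R2 = I × R2 = V1 × R2/(R1 + R2) = 10 × 60/560 = 1.071 V

Final answer: 1.071 V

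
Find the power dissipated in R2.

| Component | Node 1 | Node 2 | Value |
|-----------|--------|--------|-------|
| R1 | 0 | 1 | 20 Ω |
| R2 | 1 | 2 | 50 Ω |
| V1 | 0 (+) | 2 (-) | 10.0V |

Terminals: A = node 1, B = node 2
Nodal analysis, taking node 2 as the 0 V reference.
Source V1 fixes V_0 = 10 V.
KCL at each unknown node (sum of currents leaving = 0; resistances in Ω):
  Node 1: (V_1 - 10)/20 + (V_1 - 0)/50 = 0
Collecting terms: 0.07 × V_1 = 0.5  =>  V_1 = 7.143 V
I_R2 = (V_1 - V_2)/R2 = (7.143 - 0)/50 = 0.1429 A
P_R2 = I_R2² × R2 = (0.1429)² × 50 = 1.02 W

Final answer: 1.02 W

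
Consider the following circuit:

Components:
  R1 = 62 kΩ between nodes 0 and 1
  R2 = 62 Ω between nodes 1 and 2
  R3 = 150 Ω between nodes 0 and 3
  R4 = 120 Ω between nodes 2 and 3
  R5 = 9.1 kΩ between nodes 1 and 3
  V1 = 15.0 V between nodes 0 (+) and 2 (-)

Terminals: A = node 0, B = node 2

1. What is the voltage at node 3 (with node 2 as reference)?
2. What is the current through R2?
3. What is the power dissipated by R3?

Nodal analysis, taking node 2 as the 0 V reference.
Source V1 fixes V_0 = 15 V.
KCL at each unknown node (sum of currents leaving = 0; resistances in Ω):
  Node 1: (V_1 - 15)/62000 + (V_1 - 0)/62 + (V_1 - V_3)/9100 = 0
  Node 3: (V_3 - 15)/150 + (V_3 - 0)/120 + (V_3 - V_1)/9100 = 0
Collecting terms (coefficients in siemens):
  0.01626·V_1 - 0.0001099·V_3 = 0.0002419
  0.01511·V_3 - 0.0001099·V_1 = 0.1
Determinant D = (0.01626)(0.01511) - (-0.0001099)(-0.0001099) = 0.0002456
V_1 = [(0.0002419)(0.01511) - (-0.0001099)(0.1)]/D = 0.05963 V
V_3 = [(0.01626)(0.1) - (0.0002419)(-0.0001099)]/D = 6.619 V
Part 1:
  Read off the nodal solution: V_3 = 6.619 V
Part 2:
  I_R2 = (V_1 - V_2)/R2 = (0.05963 - 0)/62 = 0.0009617 A
  Magnitude: I_R2 = 0.0009617 A
Part 3:
  I_R3 = (V_0 - V_3)/R3 = (15 - 6.619)/150 = 0.05588 A
  P_R3 = I_R3² × R3 = (0.05588)² × 150 = 0.4683 W

Final answers:
1. V_3 = 6.619 V
2. I_R2 = 0.0009617 A
3. P_R3 = 0.4683 W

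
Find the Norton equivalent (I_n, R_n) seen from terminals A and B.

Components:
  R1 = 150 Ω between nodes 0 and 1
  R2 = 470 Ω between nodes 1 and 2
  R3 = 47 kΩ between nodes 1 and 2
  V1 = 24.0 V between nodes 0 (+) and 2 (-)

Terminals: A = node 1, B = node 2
Find the Thévenin equivalent first; then I_n = V_th/R_th and R_n = R_th.
Step 1 — V_th is the open-circuit voltage V_A - V_B (nothing connected across the terminals).
Nodal analysis, taking node 2 as the 0 V reference.
Source V1 fixes V_0 = 24 V.
KCL at each unknown node (sum of currents leaving = 0; resistances in Ω):
  Node 1: (V_1 - 24)/150 + (V_1 - 0)/470 + (V_1 - 0)/47000 = 0
Collecting terms: 0.008816 × V_1 = 0.16  =>  V_1 = 18.15 V
V_th = V_1 - V_2 = 18.15 - 0 = 18.15 V
Step 2 — R_th: zero the source — replace V1 by a short circuit (node 2 merges into node 0) — and find the resistance seen between A (node 1) and B (node 0).
Reduce the network between node 1 (A) and node 0 (B) by series/parallel combination:
  Rp1 = R1 ‖ R2 ‖ R3 (parallel, all between nodes 0 and 1) = 1/(1/150 + 1/470 + 1/47000) = 113.4 Ω
R_th = 113.4 Ω
I_n = V_th/R_th = 18.15/113.4 = 0.16 A, and R_n = R_th = 113.4 Ω

Final answer: I_n = 0.16 A, R_n = 113.4 Ω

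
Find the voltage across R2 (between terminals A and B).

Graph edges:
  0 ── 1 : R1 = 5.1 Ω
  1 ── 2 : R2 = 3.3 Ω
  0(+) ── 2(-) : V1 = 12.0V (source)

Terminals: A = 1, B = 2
R1 and R2 are in series across V1 (node 0 → node 1 → node 2), and the output A–B is taken across R2, so this is a voltage divider.
Series current: I = V1/(R1 + R2) = 12/(5.1 + 3.3) = 12/8.4 = 1.429 A
V_R2 = I × R2 = V1 × R2/(R1 + R2) = 12 × 3.3/8.4 = 4.714 V

Final answer: 4.714 V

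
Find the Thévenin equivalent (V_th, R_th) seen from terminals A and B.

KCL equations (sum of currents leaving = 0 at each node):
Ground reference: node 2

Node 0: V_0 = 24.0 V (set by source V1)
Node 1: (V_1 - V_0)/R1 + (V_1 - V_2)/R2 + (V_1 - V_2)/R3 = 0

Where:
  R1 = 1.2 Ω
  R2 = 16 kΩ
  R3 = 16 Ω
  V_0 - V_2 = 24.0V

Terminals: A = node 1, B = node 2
Step 1 — V_th is the open-circuit voltage V_A - V_B (nothing connected across the terminals).
Nodal analysis, taking node 2 as the 0 V reference.
Source V1 fixes V_0 = 24 V.
KCL at each unknown node (sum of currents leaving = 0; resistances in Ω):
  Node 1: (V_1 - 24)/1.2 + (V_1 - 0)/16000 + (V_1 - 0)/16 = 0
Collecting terms: 0.8959 × V_1 = 20  =>  V_1 = 22.32 V
V_th = V_1 - V_2 = 22.32 - 0 = 22.32 V
Step 2 — R_th: zero the source — replace V1 by a short circuit (node 2 merges into node 0) — and find the resistance seen between A (node 1) and B (node 0).
Reduce the network between node 1 (A) and node 0 (B) by series/parallel combination:
  Rp1 = R1 ‖ R2 ‖ R3 (parallel, all between nodes 0 and 1) = 1/(1/1.2 + 1/16000 + 1/16) = 1.116 Ω
R_th = 1.116 Ω

Final answer: V_th = 22.32 V, R_th = 1.116 Ω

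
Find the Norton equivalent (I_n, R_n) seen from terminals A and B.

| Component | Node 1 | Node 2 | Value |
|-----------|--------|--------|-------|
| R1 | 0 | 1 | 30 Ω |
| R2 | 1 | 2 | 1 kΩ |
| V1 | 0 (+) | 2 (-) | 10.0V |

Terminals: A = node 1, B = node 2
Find the Thévenin equivalent first; then I_n = V_th/R_th and R_n = R_th.
Step 1 — V_th is the open-circuit voltage V_A - V_B (nothing connected across the terminals).
Nodal analysis, taking node 2 as the 0 V reference.
Source V1 fixes V_0 = 10 V.
KCL at each unknown node (sum of currents leaving = 0; resistances in Ω):
  Node 1: (V_1 - 10)/30 + (V_1 - 0)/1000 = 0
Collecting terms: 0.03433 × V_1 = 0.3333  =>  V_1 = 9.709 V
V_th = V_1 - V_2 = 9.709 - 0 = 9.709 V
Step 2 — R_th: zero the source — replace V1 by a short circuit (node 2 merges into node 0) — and find the resistance seen between A (node 1) and B (node 0).
Reduce the network between node 1 (A) and node 0 (B) by series/parallel combination:
  Rp1 = R1 ‖ R2 (parallel, both between nodes 0 and 1) = 1/(1/30 + 1/1000) = 29.13 Ω
R_th = 29.13 Ω
I_n = V_th/R_th = 9.709/29.13 = 0.3333 A, and R_n = R_th = 29.13 Ω

Final answer: I_n = 0.3333 A, R_n = 29.13 Ω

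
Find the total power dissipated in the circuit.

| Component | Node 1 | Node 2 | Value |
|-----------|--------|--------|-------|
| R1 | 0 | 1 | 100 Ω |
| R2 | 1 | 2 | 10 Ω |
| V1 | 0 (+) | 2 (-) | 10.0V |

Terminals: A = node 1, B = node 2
Nodal analysis, taking node 2 as the 0 V reference.
Source V1 fixes V_0 = 10 V.
KCL at each unknown node (sum of currents leaving = 0; resistances in Ω):
  Node 1: (V_1 - 10)/100 + (V_1 - 0)/10 = 0
Collecting terms: 0.11 × V_1 = 0.1  =>  V_1 = 0.9091 V
Power in each resistor, P = (ΔV)²/R:
  P_R1 = (10 - 0.9091)²/100 = 0.8264 W
  P_R2 = (0.9091 - 0)²/10 = 0.08264 W
P_total = P_R1 + P_R2 = 0.9091 W

Final answer: 0.9091 W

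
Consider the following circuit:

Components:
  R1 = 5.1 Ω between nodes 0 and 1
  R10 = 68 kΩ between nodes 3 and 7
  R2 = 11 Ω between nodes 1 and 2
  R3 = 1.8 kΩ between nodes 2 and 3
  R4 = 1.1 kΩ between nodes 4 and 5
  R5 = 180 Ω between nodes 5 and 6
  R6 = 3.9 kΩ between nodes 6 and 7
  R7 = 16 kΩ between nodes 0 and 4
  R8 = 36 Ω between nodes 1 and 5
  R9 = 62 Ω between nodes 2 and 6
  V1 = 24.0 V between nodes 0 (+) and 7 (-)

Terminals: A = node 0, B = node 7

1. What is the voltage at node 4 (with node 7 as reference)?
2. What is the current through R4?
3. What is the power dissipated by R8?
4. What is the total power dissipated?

Nodal analysis, taking node 7 as the 0 V reference.
Source V1 fixes V_0 = 24 V.
KCL at each unknown node (sum of currents leaving = 0; resistances in Ω):
  Node 1: (V_1 - 24)/5.1 + (V_1 - V_2)/11 + (V_1 - V_5)/36 = 0
  Node 2: (V_2 - V_1)/11 + (V_2 - V_3)/1800 + (V_2 - V_6)/62 = 0
  Node 3: (V_3 - V_2)/1800 + (V_3 - 0)/68000 = 0
  Node 4: (V_4 - V_5)/1100 + (V_4 - 24)/16000 = 0
  Node 5: (V_5 - V_4)/1100 + (V_5 - V_6)/180 + (V_5 - V_1)/36 = 0
  Node 6: (V_6 - V_5)/180 + (V_6 - 0)/3900 + (V_6 - V_2)/62 = 0
Collecting terms (coefficients in siemens):
  0.3148·V_1 - 0.09091·V_2 - 0.02778·V_5 = 4.706
  0.1076·V_2 - 0.09091·V_1 - 0.0005556·V_3 - 0.01613·V_6 = 0
  0.0005703·V_3 - 0.0005556·V_2 = 0
  0.0009716·V_4 - 0.0009091·V_5 = 0.0015
  0.03424·V_5 - 0.02778·V_1 - 0.0009091·V_4 - 0.005556·V_6 = 0
  0.02194·V_6 - 0.01613·V_2 - 0.005556·V_5 = 0
Solving these 6 simultaneous equations (Gaussian elimination) gives:
  V_1 = 23.97 V, V_2 = 23.91 V, V_3 = 23.3 V, V_4 = 23.92 V
  V_5 = 23.91 V, V_6 = 23.63 V
Part 1:
  Read off the nodal solution: V_4 = 23.92 V
Part 2:
  I_R4 = (V_4 - V_5)/R4 = (23.92 - 23.91)/1100 = 0.000005149 A
  Magnitude: I_R4 = 0.000005149 A
Part 3:
  I_R8 = (V_1 - V_5)/R8 = (23.97 - 23.91)/36 = 0.001539 A
  P_R8 = I_R8² × R8 = (0.001539)² × 36 = 0.0000853 W
Part 4:
  Power in each resistor, P = (ΔV)²/R:
    P_R1 = (24 - 23.97)²/5.1 = 0.0002087 W
    P_R2 = (23.97 - 23.91)²/11 = 0.0002596 W
    P_R3 = (23.91 - 23.3)²/1800 = 0.0002113 W
    P_R4 = (23.92 - 23.91)²/1100 = 0.00000002916 W
    P_R5 = (23.91 - 23.63)²/180 = 0.0004293 W
    P_R6 = (23.63 - 0)²/3900 = 0.1432 W
    P_R7 = (24 - 23.92)²/16000 = 0.0000004241 W
    P_R8 = (23.97 - 23.91)²/36 = 0.0000853 W
    P_R9 = (23.91 - 23.63)²/62 = 0.001264 W
    P_R10 = (23.3 - 0)²/68000 = 0.007982 W
  P_total = P_R1 + P_R2 + P_R3 + P_R4 + P_R5 + P_R6 + P_R7 + P_R8 + P_R9 + P_R10 = 0.1537 W

Final answers:
1. V_4 = 23.92 V
2. I_R4 = 5.149e-06 A
3. P_R8 = 8.53e-05 W
4. P_total = 0.1537 W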